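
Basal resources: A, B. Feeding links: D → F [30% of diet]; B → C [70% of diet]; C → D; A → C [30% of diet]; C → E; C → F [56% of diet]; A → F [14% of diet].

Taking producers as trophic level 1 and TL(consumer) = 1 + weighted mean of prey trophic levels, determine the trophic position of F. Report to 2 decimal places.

C: 1 + (0.3×1 + 0.7×1) = 2
D: 1 + 2 = 3
E: 1 + 2 = 3
F: 1 + (0.14×1 + 0.56×2 + 0.3×3) = 3.16

3.16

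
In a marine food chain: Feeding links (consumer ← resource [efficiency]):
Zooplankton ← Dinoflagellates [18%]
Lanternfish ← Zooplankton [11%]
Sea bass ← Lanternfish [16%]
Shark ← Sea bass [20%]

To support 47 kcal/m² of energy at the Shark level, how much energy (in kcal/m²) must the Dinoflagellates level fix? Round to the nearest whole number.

Cumulative transfer efficiency: 0.18 × 0.11 × 0.16 × 0.2 = 0.0006336
Dinoflagellates energy = 47 / 0.0006336 = 74179 kcal/m²

74179 kcal/m²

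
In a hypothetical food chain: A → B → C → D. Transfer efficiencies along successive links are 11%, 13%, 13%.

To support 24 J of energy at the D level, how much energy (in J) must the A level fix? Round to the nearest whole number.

Cumulative transfer efficiency: 0.11 × 0.13 × 0.13 = 0.001859
A energy = 24 / 0.001859 = 12910 J

12910 J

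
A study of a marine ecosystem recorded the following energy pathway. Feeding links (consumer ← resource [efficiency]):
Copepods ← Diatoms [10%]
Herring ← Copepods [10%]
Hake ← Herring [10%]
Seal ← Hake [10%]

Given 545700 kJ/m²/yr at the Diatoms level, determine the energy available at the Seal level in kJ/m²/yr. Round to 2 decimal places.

Copepods: 545700 × 0.1 = 54570 kJ/m²/yr
Herring: 54570 × 0.1 = 5457 kJ/m²/yr
Hake: 5457 × 0.1 = 545.7 kJ/m²/yr
Seal: 545.7 × 0.1 = 54.57 kJ/m²/yr

54.57 kJ/m²/yr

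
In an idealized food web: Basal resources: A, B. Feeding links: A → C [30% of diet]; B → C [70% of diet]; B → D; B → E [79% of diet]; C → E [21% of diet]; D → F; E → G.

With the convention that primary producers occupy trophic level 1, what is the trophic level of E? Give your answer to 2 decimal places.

2.21

C: 1 + (0.3×1 + 0.7×1) = 2
D: 1 + 1 = 2
E: 1 + (0.79×1 + 0.21×2) = 2.21
F: 1 + 2 = 3
G: 1 + 2.21 = 3.21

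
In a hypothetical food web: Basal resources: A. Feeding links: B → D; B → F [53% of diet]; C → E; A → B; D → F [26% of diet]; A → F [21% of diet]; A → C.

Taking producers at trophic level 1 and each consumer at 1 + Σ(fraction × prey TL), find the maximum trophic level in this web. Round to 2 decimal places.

B: 1 + 1 = 2
C: 1 + 1 = 2
D: 1 + 2 = 3
E: 1 + 2 = 3
F: 1 + (0.53×2 + 0.26×3 + 0.21×1) = 3.05

3.05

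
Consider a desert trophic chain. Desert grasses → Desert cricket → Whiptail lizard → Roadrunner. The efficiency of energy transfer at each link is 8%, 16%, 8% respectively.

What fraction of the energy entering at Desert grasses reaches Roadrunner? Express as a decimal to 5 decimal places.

0.00102

Product of link efficiencies: 0.08 × 0.16 × 0.08 = 0.001024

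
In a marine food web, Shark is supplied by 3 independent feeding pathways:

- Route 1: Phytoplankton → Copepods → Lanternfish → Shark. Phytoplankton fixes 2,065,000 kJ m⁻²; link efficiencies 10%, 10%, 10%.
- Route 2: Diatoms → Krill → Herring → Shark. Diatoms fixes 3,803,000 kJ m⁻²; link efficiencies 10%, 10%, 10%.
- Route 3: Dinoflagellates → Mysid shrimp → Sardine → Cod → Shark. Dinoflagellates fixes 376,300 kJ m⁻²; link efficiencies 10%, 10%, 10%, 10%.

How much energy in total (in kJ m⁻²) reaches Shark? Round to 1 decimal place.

Route 1: 2065000 × 0.1 × 0.1 × 0.1 = 2065 kJ m⁻²
Route 2: 3803000 × 0.1 × 0.1 × 0.1 = 3803 kJ m⁻²
Route 3: 376300 × 0.1 × 0.1 × 0.1 × 0.1 = 37.63 kJ m⁻²
Total at Shark: 2065 + 3803 + 37.63 = 5905.63 kJ m⁻²

5905.6 kJ m⁻²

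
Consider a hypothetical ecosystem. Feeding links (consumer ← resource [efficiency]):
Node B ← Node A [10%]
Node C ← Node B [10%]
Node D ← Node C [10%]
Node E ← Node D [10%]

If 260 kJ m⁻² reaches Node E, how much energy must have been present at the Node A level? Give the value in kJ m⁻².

Cumulative transfer efficiency: 0.1 × 0.1 × 0.1 × 0.1 = 0.0001
Node A energy = 260 / 0.0001 = 2600000 kJ m⁻²

2600000 kJ m⁻²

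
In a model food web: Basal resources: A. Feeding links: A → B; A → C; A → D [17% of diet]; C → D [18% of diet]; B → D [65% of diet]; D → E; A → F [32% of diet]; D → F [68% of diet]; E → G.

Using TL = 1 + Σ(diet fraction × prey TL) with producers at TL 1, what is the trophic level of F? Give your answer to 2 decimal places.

B: 1 + 1 = 2
C: 1 + 1 = 2
D: 1 + (0.17×1 + 0.18×2 + 0.65×2) = 2.83
E: 1 + 2.83 = 3.83
F: 1 + (0.32×1 + 0.68×2.83) = 3.2444
G: 1 + 3.83 = 4.83

3.24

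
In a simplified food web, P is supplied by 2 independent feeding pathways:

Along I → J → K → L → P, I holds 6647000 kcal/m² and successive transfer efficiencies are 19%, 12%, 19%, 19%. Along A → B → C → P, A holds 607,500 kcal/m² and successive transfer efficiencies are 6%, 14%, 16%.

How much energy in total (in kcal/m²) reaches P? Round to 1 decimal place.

6287.5 kcal/m²

Via I: 6647000 × 0.19 × 0.12 × 0.19 × 0.19 = 5471.01276 kcal/m²
Via A: 607500 × 0.06 × 0.14 × 0.16 = 816.48 kcal/m²
Total at P: 5471.01276 + 816.48 = 6287.49276 kcal/m²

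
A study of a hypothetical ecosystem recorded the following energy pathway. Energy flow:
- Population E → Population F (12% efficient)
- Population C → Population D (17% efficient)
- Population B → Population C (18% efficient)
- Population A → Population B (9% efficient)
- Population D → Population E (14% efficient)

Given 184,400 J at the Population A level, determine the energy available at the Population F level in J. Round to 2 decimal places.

Population B: 184400 × 0.09 = 16596 J
Population C: 16596 × 0.18 = 2987.28 J
Population D: 2987.28 × 0.17 = 507.8376 J
Population E: 507.8376 × 0.14 = 71.097264 J
Population F: 71.097264 × 0.12 = 8.53167168 J

8.53 J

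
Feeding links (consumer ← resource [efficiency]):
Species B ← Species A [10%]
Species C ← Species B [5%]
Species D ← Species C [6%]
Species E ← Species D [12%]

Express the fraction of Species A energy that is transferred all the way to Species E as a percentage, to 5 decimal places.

Product of link efficiencies: 0.1 × 0.05 × 0.06 × 0.12 = 0.000036
As a percentage: 0.000036 × 100 = 0.00360%

0.00360%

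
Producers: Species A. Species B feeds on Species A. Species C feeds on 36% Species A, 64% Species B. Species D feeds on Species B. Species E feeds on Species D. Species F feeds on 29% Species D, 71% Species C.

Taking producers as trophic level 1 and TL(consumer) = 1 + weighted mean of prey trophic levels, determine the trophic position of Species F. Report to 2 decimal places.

Species B: 1 + 1 = 2
Species C: 1 + (0.36×1 + 0.64×2) = 2.64
Species D: 1 + 2 = 3
Species E: 1 + 3 = 4
Species F: 1 + (0.29×3 + 0.71×2.64) = 3.7444

3.74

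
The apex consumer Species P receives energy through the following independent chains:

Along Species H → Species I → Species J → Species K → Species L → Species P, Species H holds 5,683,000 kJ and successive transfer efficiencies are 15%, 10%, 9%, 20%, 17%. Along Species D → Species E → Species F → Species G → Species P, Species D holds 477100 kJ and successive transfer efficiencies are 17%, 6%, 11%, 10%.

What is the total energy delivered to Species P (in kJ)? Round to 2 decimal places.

314.38 kJ

Via Species H: 5683000 × 0.15 × 0.1 × 0.09 × 0.2 × 0.17 = 260.8497 kJ
Via Species D: 477100 × 0.17 × 0.06 × 0.11 × 0.1 = 53.53062 kJ
Total at Species P: 260.8497 + 53.53062 = 314.38032 kJ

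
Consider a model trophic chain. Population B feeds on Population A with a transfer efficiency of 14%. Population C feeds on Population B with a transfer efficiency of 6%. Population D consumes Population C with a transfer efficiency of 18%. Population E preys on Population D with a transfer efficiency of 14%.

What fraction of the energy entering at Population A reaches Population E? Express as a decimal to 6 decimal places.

Product of link efficiencies: 0.14 × 0.06 × 0.18 × 0.14 = 0.00021168

0.000212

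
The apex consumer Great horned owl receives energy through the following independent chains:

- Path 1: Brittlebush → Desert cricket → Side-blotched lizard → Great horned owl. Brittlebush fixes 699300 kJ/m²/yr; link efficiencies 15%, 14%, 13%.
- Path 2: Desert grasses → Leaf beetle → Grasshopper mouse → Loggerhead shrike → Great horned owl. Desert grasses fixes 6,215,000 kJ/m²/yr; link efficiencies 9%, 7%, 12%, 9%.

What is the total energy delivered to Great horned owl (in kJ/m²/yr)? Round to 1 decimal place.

Path 1: 699300 × 0.15 × 0.14 × 0.13 = 1909.089 kJ/m²/yr
Path 2: 6215000 × 0.09 × 0.07 × 0.12 × 0.09 = 422.8686 kJ/m²/yr
Total at Great horned owl: 1909.089 + 422.8686 = 2331.9576 kJ/m²/yr

2332.0 kJ/m²/yr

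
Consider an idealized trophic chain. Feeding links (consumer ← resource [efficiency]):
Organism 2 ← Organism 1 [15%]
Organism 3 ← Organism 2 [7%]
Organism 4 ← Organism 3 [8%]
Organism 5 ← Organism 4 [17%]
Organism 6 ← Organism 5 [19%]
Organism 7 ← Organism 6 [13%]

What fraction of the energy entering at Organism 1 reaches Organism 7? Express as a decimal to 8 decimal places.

0.00000353

Product of link efficiencies: 0.15 × 0.07 × 0.08 × 0.17 × 0.19 × 0.13 = 0.00000352716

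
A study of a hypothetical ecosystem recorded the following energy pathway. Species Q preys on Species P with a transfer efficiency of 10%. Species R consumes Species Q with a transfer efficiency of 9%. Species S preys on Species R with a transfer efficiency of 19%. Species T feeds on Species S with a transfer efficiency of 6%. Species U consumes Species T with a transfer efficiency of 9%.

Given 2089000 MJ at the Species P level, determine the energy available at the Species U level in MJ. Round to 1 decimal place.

Species Q: 2089000 × 0.1 = 208900 MJ
Species R: 208900 × 0.09 = 18801 MJ
Species S: 18801 × 0.19 = 3572.19 MJ
Species T: 3572.19 × 0.06 = 214.3314 MJ
Species U: 214.3314 × 0.09 = 19.289826 MJ

19.3 MJ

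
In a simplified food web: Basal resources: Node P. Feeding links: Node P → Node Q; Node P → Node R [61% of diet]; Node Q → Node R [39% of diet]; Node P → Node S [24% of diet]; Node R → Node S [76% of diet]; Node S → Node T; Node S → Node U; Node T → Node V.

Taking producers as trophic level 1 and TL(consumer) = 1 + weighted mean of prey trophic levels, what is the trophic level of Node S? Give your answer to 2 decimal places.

Node Q: 1 + 1 = 2
Node R: 1 + (0.61×1 + 0.39×2) = 2.39
Node S: 1 + (0.24×1 + 0.76×2.39) = 3.0564
Node T: 1 + 3.0564 = 4.0564
Node U: 1 + 3.0564 = 4.0564
Node V: 1 + 4.0564 = 5.0564

3.06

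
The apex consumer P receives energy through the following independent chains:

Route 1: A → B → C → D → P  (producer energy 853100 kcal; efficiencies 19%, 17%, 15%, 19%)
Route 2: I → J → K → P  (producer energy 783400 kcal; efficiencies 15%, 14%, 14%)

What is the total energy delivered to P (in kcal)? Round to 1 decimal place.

3088.5 kcal

Route 1: 853100 × 0.19 × 0.17 × 0.15 × 0.19 = 785.321205 kcal
Route 2: 783400 × 0.15 × 0.14 × 0.14 = 2303.196 kcal
Total at P: 785.321205 + 2303.196 = 3088.517205 kcal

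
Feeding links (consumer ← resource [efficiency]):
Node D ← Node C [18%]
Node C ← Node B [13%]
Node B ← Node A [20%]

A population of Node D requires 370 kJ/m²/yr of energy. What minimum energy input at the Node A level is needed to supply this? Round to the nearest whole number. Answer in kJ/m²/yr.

79060 kJ/m²/yr

Cumulative transfer efficiency: 0.2 × 0.13 × 0.18 = 0.00468
Node A energy = 370 / 0.00468 = 79060 kJ/m²/yr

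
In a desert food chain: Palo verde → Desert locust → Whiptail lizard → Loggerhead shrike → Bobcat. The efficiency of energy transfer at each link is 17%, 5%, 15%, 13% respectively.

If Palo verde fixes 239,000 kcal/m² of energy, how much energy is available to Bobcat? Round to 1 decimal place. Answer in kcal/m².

Desert locust: 239000 × 0.17 = 40630 kcal/m²
Whiptail lizard: 40630 × 0.05 = 2031.5 kcal/m²
Loggerhead shrike: 2031.5 × 0.15 = 304.725 kcal/m²
Bobcat: 304.725 × 0.13 = 39.61425 kcal/m²

39.6 kcal/m²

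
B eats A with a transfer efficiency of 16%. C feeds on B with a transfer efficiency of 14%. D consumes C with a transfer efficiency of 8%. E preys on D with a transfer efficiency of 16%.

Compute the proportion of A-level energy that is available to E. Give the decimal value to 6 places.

Product of link efficiencies: 0.16 × 0.14 × 0.08 × 0.16 = 0.00028672

0.000287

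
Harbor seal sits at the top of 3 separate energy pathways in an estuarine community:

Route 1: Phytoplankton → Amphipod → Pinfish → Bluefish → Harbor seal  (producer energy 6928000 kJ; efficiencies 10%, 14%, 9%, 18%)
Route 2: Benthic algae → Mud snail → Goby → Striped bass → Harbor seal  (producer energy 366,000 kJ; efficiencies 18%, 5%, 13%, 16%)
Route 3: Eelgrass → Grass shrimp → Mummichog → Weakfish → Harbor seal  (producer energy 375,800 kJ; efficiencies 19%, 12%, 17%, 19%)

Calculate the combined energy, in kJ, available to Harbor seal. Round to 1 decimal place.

Route 1: 6928000 × 0.1 × 0.14 × 0.09 × 0.18 = 1571.2704 kJ
Route 2: 366000 × 0.18 × 0.05 × 0.13 × 0.16 = 68.5152 kJ
Route 3: 375800 × 0.19 × 0.12 × 0.17 × 0.19 = 276.754152 kJ
Total at Harbor seal: 1571.2704 + 68.5152 + 276.754152 = 1916.539752 kJ

1916.5 kJ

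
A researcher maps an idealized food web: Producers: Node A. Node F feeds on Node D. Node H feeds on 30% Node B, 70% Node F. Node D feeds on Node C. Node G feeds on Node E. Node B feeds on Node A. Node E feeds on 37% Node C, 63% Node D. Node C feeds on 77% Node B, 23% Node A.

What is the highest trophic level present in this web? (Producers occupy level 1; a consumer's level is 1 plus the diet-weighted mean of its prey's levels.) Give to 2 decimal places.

5.40

Node B: 1 + 1 = 2
Node C: 1 + (0.77×2 + 0.23×1) = 2.77
Node D: 1 + 2.77 = 3.77
Node E: 1 + (0.37×2.77 + 0.63×3.77) = 4.4
Node F: 1 + 3.77 = 4.77
Node G: 1 + 4.4 = 5.4
Node H: 1 + (0.3×2 + 0.7×4.77) = 4.939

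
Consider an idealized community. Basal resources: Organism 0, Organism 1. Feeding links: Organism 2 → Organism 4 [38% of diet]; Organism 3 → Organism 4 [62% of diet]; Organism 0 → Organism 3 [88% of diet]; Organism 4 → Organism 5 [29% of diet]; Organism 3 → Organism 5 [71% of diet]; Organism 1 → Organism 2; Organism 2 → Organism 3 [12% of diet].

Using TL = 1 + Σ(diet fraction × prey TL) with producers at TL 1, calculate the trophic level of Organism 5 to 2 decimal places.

Organism 2: 1 + 1 = 2
Organism 3: 1 + (0.12×2 + 0.88×1) = 2.12
Organism 4: 1 + (0.38×2 + 0.62×2.12) = 3.0744
Organism 5: 1 + (0.71×2.12 + 0.29×3.0744) = 3.396776

3.40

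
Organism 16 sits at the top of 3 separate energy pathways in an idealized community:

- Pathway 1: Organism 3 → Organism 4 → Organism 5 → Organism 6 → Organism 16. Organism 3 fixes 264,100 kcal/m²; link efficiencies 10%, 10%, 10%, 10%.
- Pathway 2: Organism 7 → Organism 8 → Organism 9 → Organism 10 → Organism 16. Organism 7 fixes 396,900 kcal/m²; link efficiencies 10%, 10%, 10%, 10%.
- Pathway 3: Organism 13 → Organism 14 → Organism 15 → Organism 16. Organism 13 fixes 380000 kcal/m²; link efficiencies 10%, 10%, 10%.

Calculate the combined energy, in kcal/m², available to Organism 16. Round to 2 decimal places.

446.10 kcal/m²

Pathway 1: 264100 × 0.1 × 0.1 × 0.1 × 0.1 = 26.41 kcal/m²
Pathway 2: 396900 × 0.1 × 0.1 × 0.1 × 0.1 = 39.69 kcal/m²
Pathway 3: 380000 × 0.1 × 0.1 × 0.1 = 380 kcal/m²
Total at Organism 16: 26.41 + 39.69 + 380 = 446.1 kcal/m²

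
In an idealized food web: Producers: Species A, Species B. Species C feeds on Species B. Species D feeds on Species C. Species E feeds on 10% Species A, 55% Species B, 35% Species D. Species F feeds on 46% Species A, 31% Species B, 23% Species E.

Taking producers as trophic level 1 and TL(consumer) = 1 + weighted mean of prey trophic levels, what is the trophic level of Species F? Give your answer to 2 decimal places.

2.39

Species C: 1 + 1 = 2
Species D: 1 + 2 = 3
Species E: 1 + (0.1×1 + 0.55×1 + 0.35×3) = 2.7
Species F: 1 + (0.46×1 + 0.31×1 + 0.23×2.7) = 2.391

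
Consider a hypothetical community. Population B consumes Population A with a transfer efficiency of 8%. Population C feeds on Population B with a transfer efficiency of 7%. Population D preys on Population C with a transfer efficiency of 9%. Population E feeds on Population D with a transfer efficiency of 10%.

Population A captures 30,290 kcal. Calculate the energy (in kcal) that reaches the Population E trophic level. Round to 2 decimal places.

Population B: 30290 × 0.08 = 2423.2 kcal
Population C: 2423.2 × 0.07 = 169.624 kcal
Population D: 169.624 × 0.09 = 15.26616 kcal
Population E: 15.26616 × 0.1 = 1.526616 kcal

1.53 kcal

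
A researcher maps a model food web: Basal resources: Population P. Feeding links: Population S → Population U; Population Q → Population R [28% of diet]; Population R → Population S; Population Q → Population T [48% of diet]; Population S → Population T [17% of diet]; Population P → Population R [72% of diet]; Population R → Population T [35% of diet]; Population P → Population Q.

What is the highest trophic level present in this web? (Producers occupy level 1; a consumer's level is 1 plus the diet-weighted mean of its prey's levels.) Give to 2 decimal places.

Population Q: 1 + 1 = 2
Population R: 1 + (0.72×1 + 0.28×2) = 2.28
Population S: 1 + 2.28 = 3.28
Population T: 1 + (0.35×2.28 + 0.17×3.28 + 0.48×2) = 3.3156
Population U: 1 + 3.28 = 4.28

4.28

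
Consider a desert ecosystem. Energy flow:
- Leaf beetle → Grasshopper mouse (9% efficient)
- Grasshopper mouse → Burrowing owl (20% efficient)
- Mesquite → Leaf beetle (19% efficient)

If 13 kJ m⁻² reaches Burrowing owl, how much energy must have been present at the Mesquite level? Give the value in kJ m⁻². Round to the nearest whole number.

3801 kJ m⁻²

Cumulative transfer efficiency: 0.19 × 0.09 × 0.2 = 0.00342
Mesquite energy = 13 / 0.00342 = 3801 kJ m⁻²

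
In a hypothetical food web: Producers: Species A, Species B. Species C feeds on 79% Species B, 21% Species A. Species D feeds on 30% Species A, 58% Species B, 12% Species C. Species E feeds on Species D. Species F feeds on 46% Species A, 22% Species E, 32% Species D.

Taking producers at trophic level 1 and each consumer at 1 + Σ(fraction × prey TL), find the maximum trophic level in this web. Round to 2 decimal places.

Species C: 1 + (0.79×1 + 0.21×1) = 2
Species D: 1 + (0.3×1 + 0.58×1 + 0.12×2) = 2.12
Species E: 1 + 2.12 = 3.12
Species F: 1 + (0.46×1 + 0.22×3.12 + 0.32×2.12) = 2.8248

3.12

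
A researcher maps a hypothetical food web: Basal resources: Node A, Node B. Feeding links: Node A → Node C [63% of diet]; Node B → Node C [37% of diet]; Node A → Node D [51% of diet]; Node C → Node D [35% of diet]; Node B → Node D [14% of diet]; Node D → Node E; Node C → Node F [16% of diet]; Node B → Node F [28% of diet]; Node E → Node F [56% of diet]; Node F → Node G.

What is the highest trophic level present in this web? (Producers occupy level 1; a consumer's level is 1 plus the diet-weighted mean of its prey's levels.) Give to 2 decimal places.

Node C: 1 + (0.63×1 + 0.37×1) = 2
Node D: 1 + (0.51×1 + 0.35×2 + 0.14×1) = 2.35
Node E: 1 + 2.35 = 3.35
Node F: 1 + (0.16×2 + 0.28×1 + 0.56×3.35) = 3.476
Node G: 1 + 3.476 = 4.476

4.48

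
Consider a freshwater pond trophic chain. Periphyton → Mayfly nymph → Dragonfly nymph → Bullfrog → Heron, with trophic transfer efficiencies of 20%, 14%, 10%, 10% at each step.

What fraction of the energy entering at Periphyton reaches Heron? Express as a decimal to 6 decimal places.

Product of link efficiencies: 0.2 × 0.14 × 0.1 × 0.1 = 0.00028

0.000280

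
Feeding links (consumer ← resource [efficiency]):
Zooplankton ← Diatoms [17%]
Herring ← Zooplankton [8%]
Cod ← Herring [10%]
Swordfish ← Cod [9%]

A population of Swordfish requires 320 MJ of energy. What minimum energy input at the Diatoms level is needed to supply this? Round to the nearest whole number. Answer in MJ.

2614379 MJ

Cumulative transfer efficiency: 0.17 × 0.08 × 0.1 × 0.09 = 0.0001224
Diatoms energy = 320 / 0.0001224 = 2614379 MJ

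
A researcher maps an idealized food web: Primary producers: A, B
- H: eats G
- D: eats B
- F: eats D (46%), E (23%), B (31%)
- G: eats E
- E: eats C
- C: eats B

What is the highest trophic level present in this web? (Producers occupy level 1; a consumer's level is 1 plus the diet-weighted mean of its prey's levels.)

5

C: 1 + 1 = 2
D: 1 + 1 = 2
E: 1 + 2 = 3
F: 1 + (0.46×2 + 0.23×3 + 0.31×1) = 2.92
G: 1 + 3 = 4
H: 1 + 4 = 5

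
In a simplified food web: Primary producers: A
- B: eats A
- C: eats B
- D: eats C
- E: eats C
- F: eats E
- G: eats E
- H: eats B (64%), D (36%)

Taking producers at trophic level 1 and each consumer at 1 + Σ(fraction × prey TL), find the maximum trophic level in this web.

B: 1 + 1 = 2
C: 1 + 2 = 3
D: 1 + 3 = 4
E: 1 + 3 = 4
F: 1 + 4 = 5
G: 1 + 4 = 5
H: 1 + (0.64×2 + 0.36×4) = 3.72

5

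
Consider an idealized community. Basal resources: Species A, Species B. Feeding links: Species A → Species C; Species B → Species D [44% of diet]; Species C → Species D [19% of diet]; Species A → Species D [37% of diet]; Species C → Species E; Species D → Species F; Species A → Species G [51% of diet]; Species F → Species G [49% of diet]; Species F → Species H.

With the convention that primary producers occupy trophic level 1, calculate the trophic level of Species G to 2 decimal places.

3.07

Species C: 1 + 1 = 2
Species D: 1 + (0.44×1 + 0.19×2 + 0.37×1) = 2.19
Species E: 1 + 2 = 3
Species F: 1 + 2.19 = 3.19
Species G: 1 + (0.51×1 + 0.49×3.19) = 3.0731
Species H: 1 + 3.19 = 4.19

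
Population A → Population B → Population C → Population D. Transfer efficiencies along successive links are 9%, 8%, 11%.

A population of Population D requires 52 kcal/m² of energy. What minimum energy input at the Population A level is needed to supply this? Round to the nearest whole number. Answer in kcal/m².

65657 kcal/m²

Cumulative transfer efficiency: 0.09 × 0.08 × 0.11 = 0.000792
Population A energy = 52 / 0.000792 = 65657 kcal/m²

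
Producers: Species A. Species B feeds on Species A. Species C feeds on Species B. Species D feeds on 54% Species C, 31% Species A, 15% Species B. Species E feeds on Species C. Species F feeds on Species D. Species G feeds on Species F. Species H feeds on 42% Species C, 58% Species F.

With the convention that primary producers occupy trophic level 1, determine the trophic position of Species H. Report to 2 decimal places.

Species B: 1 + 1 = 2
Species C: 1 + 2 = 3
Species D: 1 + (0.54×3 + 0.31×1 + 0.15×2) = 3.23
Species E: 1 + 3 = 4
Species F: 1 + 3.23 = 4.23
Species G: 1 + 4.23 = 5.23
Species H: 1 + (0.42×3 + 0.58×4.23) = 4.7134

4.71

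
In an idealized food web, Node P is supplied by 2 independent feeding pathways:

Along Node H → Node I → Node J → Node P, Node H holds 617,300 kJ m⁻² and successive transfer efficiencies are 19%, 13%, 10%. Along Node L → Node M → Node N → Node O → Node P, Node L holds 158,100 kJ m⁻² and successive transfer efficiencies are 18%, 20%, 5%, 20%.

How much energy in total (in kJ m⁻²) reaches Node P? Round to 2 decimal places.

Via Node H: 617300 × 0.19 × 0.13 × 0.1 = 1524.731 kJ m⁻²
Via Node L: 158100 × 0.18 × 0.2 × 0.05 × 0.2 = 56.916 kJ m⁻²
Total at Node P: 1524.731 + 56.916 = 1581.647 kJ m⁻²

1581.65 kJ m⁻²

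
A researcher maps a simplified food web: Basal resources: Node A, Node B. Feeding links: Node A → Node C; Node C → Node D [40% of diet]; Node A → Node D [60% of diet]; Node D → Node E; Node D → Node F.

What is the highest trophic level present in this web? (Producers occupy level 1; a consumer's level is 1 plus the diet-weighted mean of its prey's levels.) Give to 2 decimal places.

3.40

Node C: 1 + 1 = 2
Node D: 1 + (0.4×2 + 0.6×1) = 2.4
Node E: 1 + 2.4 = 3.4
Node F: 1 + 2.4 = 3.4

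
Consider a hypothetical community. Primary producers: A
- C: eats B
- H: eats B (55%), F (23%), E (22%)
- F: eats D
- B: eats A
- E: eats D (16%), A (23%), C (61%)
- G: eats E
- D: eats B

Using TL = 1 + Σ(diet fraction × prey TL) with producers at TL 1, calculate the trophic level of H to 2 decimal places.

B: 1 + 1 = 2
C: 1 + 2 = 3
D: 1 + 2 = 3
E: 1 + (0.16×3 + 0.23×1 + 0.61×3) = 3.54
F: 1 + 3 = 4
G: 1 + 3.54 = 4.54
H: 1 + (0.55×2 + 0.23×4 + 0.22×3.54) = 3.7988

3.80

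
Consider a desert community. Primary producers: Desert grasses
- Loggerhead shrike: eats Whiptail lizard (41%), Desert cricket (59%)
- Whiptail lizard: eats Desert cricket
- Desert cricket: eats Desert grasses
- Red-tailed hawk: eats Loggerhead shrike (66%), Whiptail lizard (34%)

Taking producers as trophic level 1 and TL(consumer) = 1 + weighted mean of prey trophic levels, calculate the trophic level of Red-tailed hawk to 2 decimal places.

Desert cricket: 1 + 1 = 2
Whiptail lizard: 1 + 2 = 3
Loggerhead shrike: 1 + (0.41×3 + 0.59×2) = 3.41
Red-tailed hawk: 1 + (0.66×3.41 + 0.34×3) = 4.2706

4.27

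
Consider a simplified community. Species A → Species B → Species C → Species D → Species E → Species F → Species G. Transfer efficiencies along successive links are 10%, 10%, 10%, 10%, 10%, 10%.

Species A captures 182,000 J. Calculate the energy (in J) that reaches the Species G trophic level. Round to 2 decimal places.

0.18 J

Species B: 182000 × 0.1 = 18200 J
Species C: 18200 × 0.1 = 1820 J
Species D: 1820 × 0.1 = 182 J
Species E: 182 × 0.1 = 18.2 J
Species F: 18.2 × 0.1 = 1.82 J
Species G: 1.82 × 0.1 = 0.182 J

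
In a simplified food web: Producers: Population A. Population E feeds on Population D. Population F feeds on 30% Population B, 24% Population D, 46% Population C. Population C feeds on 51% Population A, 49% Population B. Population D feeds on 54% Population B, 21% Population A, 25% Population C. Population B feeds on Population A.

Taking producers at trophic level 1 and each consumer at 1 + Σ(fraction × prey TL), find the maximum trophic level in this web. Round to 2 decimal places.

3.91

Population B: 1 + 1 = 2
Population C: 1 + (0.51×1 + 0.49×2) = 2.49
Population D: 1 + (0.54×2 + 0.21×1 + 0.25×2.49) = 2.9125
Population E: 1 + 2.9125 = 3.9125
Population F: 1 + (0.3×2 + 0.24×2.9125 + 0.46×2.49) = 3.4444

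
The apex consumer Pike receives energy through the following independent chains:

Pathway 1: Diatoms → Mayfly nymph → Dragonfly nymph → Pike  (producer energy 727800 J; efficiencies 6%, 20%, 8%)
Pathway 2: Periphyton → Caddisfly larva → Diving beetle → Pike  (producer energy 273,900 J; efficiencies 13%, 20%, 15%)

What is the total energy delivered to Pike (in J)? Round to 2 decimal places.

Pathway 1: 727800 × 0.06 × 0.2 × 0.08 = 698.688 J
Pathway 2: 273900 × 0.13 × 0.2 × 0.15 = 1068.21 J
Total at Pike: 698.688 + 1068.21 = 1766.898 J

1766.90 J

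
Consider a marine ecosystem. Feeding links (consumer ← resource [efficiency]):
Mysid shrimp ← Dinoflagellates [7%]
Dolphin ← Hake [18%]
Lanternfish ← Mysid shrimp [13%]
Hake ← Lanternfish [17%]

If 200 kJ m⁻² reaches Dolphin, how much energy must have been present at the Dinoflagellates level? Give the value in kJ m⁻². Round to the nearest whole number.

Cumulative transfer efficiency: 0.07 × 0.13 × 0.17 × 0.18 = 0.00027846
Dinoflagellates energy = 200 / 0.00027846 = 718236 kJ m⁻²

718236 kJ m⁻²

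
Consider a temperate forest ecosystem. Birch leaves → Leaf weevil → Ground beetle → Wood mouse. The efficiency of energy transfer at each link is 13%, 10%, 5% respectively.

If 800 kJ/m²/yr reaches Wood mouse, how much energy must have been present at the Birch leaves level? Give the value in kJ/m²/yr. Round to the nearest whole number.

Cumulative transfer efficiency: 0.13 × 0.1 × 0.05 = 0.00065
Birch leaves energy = 800 / 0.00065 = 1230769 kJ/m²/yr

1230769 kJ/m²/yr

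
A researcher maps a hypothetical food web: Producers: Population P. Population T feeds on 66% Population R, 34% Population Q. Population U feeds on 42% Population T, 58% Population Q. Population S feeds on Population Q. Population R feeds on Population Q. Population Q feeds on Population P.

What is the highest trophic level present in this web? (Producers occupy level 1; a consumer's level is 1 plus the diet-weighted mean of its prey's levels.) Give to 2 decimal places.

3.70

Population Q: 1 + 1 = 2
Population R: 1 + 2 = 3
Population S: 1 + 2 = 3
Population T: 1 + (0.66×3 + 0.34×2) = 3.66
Population U: 1 + (0.42×3.66 + 0.58×2) = 3.6972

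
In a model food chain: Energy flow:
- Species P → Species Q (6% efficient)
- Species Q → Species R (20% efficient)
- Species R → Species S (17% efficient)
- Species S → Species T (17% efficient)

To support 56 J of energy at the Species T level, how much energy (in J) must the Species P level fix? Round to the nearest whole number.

Cumulative transfer efficiency: 0.06 × 0.2 × 0.17 × 0.17 = 0.0003468
Species P energy = 56 / 0.0003468 = 161476 J

161476 J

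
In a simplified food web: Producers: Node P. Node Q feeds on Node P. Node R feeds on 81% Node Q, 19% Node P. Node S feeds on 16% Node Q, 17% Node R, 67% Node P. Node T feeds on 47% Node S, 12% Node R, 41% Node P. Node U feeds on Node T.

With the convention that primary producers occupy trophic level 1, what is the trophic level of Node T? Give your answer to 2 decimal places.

Node Q: 1 + 1 = 2
Node R: 1 + (0.81×2 + 0.19×1) = 2.81
Node S: 1 + (0.16×2 + 0.17×2.81 + 0.67×1) = 2.4677
Node T: 1 + (0.47×2.4677 + 0.12×2.81 + 0.41×1) = 2.907019
Node U: 1 + 2.907019 = 3.907019

2.91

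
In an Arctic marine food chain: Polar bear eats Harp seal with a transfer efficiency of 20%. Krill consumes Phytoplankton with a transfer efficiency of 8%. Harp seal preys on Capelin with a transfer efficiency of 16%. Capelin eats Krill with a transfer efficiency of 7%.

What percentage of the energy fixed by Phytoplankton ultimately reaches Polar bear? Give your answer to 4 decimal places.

Product of link efficiencies: 0.08 × 0.07 × 0.16 × 0.2 = 0.0001792
As a percentage: 0.0001792 × 100 = 0.0179%

0.0179%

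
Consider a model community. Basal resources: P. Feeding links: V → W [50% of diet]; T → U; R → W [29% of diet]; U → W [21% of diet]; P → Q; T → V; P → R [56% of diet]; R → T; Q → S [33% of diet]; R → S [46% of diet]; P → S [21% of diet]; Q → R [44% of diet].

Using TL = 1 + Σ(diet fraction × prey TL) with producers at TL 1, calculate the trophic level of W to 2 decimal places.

Q: 1 + 1 = 2
R: 1 + (0.44×2 + 0.56×1) = 2.44
S: 1 + (0.46×2.44 + 0.33×2 + 0.21×1) = 2.9924
T: 1 + 2.44 = 3.44
U: 1 + 3.44 = 4.44
V: 1 + 3.44 = 4.44
W: 1 + (0.5×4.44 + 0.21×4.44 + 0.29×2.44) = 4.86

4.86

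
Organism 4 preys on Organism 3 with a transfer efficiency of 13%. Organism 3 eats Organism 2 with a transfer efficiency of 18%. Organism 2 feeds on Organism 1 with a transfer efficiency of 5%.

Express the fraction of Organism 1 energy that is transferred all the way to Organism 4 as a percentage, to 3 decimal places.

0.117%

Product of link efficiencies: 0.05 × 0.18 × 0.13 = 0.00117
As a percentage: 0.00117 × 100 = 0.117%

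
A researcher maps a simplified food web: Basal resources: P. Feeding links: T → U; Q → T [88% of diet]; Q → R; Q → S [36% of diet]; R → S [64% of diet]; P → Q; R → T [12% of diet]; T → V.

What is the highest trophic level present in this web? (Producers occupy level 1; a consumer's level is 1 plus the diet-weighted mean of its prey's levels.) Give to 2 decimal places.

Q: 1 + 1 = 2
R: 1 + 2 = 3
S: 1 + (0.36×2 + 0.64×3) = 3.64
T: 1 + (0.88×2 + 0.12×3) = 3.12
U: 1 + 3.12 = 4.12
V: 1 + 3.12 = 4.12

4.12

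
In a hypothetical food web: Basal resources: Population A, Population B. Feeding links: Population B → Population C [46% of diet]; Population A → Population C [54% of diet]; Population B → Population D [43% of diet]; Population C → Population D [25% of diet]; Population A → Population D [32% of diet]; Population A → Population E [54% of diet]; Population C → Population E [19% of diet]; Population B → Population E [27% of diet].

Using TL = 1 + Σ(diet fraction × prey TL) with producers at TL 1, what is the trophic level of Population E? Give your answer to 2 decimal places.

2.19

Population C: 1 + (0.46×1 + 0.54×1) = 2
Population D: 1 + (0.43×1 + 0.25×2 + 0.32×1) = 2.25
Population E: 1 + (0.54×1 + 0.19×2 + 0.27×1) = 2.19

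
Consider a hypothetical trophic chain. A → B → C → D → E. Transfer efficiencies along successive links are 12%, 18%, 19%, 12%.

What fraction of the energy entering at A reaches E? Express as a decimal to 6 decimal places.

0.000492

Product of link efficiencies: 0.12 × 0.18 × 0.19 × 0.12 = 0.00049248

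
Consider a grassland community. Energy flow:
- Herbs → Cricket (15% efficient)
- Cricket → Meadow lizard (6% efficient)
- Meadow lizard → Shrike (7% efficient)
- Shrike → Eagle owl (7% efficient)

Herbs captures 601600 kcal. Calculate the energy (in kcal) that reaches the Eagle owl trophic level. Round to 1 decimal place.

26.5 kcal

Cricket: 601600 × 0.15 = 90240 kcal
Meadow lizard: 90240 × 0.06 = 5414.4 kcal
Shrike: 5414.4 × 0.07 = 379.008 kcal
Eagle owl: 379.008 × 0.07 = 26.53056 kcal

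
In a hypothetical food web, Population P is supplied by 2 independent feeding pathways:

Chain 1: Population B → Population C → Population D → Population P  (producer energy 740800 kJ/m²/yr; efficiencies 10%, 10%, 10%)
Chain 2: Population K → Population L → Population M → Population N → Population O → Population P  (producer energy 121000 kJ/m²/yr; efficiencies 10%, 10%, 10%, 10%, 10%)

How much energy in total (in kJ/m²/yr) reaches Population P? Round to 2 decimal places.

742.01 kJ/m²/yr

Chain 1: 740800 × 0.1 × 0.1 × 0.1 = 740.8 kJ/m²/yr
Chain 2: 121000 × 0.1 × 0.1 × 0.1 × 0.1 × 0.1 = 1.21 kJ/m²/yr
Total at Population P: 740.8 + 1.21 = 742.01 kJ/m²/yr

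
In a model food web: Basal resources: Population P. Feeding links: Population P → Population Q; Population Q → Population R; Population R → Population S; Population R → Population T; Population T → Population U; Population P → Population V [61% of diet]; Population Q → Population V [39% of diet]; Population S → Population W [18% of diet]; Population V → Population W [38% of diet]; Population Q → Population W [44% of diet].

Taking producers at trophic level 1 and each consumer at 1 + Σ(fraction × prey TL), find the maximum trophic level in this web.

Population Q: 1 + 1 = 2
Population R: 1 + 2 = 3
Population S: 1 + 3 = 4
Population T: 1 + 3 = 4
Population U: 1 + 4 = 5
Population V: 1 + (0.61×1 + 0.39×2) = 2.39
Population W: 1 + (0.18×4 + 0.38×2.39 + 0.44×2) = 3.5082

5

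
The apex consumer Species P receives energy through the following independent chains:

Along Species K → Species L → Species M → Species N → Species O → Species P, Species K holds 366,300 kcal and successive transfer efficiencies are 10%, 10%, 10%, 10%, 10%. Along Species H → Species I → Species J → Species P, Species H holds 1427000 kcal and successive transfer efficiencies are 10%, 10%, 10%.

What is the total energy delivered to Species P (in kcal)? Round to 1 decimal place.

1430.7 kcal

Via Species K: 366300 × 0.1 × 0.1 × 0.1 × 0.1 × 0.1 = 3.663 kcal
Via Species H: 1427000 × 0.1 × 0.1 × 0.1 = 1427 kcal
Total at Species P: 3.663 + 1427 = 1430.663 kcal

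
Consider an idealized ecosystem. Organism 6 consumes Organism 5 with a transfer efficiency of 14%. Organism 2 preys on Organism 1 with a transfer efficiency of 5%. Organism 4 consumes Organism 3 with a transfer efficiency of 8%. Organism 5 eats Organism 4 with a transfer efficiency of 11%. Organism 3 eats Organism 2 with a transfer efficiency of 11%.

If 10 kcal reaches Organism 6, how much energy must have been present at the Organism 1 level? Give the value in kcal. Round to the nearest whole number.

1475797 kcal

Cumulative transfer efficiency: 0.05 × 0.11 × 0.08 × 0.11 × 0.14 = 0.000006776
Organism 1 energy = 10 / 0.000006776 = 1475797 kcal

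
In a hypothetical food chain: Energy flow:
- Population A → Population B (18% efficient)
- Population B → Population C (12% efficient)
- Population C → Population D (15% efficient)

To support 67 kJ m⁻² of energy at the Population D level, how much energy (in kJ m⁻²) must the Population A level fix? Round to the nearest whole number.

20679 kJ m⁻²

Cumulative transfer efficiency: 0.18 × 0.12 × 0.15 = 0.00324
Population A energy = 67 / 0.00324 = 20679 kJ m⁻²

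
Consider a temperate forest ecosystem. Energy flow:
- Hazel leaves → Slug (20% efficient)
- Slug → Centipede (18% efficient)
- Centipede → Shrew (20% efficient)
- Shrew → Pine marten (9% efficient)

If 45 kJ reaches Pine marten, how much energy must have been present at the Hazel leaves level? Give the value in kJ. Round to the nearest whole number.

69444 kJ

Cumulative transfer efficiency: 0.2 × 0.18 × 0.2 × 0.09 = 0.000648
Hazel leaves energy = 45 / 0.000648 = 69444 kJ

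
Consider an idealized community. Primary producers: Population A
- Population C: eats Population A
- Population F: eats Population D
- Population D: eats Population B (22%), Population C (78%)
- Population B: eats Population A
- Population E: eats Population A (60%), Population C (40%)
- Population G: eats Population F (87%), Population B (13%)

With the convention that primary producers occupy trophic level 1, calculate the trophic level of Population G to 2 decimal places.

Population B: 1 + 1 = 2
Population C: 1 + 1 = 2
Population D: 1 + (0.22×2 + 0.78×2) = 3
Population E: 1 + (0.6×1 + 0.4×2) = 2.4
Population F: 1 + 3 = 4
Population G: 1 + (0.87×4 + 0.13×2) = 4.74

4.74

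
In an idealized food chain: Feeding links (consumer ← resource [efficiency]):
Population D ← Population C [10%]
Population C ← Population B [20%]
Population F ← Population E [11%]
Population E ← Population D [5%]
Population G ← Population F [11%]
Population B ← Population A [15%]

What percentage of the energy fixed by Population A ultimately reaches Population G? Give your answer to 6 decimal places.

0.000182%

Product of link efficiencies: 0.15 × 0.2 × 0.1 × 0.05 × 0.11 × 0.11 = 0.000001815
As a percentage: 0.000001815 × 100 = 0.000182%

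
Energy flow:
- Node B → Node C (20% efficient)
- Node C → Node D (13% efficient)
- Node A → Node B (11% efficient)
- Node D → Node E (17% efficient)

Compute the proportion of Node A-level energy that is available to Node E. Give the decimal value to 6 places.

0.000486

Product of link efficiencies: 0.11 × 0.2 × 0.13 × 0.17 = 0.0004862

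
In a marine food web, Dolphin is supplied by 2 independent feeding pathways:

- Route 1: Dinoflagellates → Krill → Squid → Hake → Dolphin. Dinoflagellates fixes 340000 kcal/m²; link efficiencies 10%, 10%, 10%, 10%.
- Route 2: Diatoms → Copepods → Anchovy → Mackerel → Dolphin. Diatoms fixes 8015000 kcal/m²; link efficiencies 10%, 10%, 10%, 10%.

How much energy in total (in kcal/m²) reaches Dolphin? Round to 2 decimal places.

Route 1: 340000 × 0.1 × 0.1 × 0.1 × 0.1 = 34 kcal/m²
Route 2: 8015000 × 0.1 × 0.1 × 0.1 × 0.1 = 801.5 kcal/m²
Total at Dolphin: 34 + 801.5 = 835.5 kcal/m²

835.50 kcal/m²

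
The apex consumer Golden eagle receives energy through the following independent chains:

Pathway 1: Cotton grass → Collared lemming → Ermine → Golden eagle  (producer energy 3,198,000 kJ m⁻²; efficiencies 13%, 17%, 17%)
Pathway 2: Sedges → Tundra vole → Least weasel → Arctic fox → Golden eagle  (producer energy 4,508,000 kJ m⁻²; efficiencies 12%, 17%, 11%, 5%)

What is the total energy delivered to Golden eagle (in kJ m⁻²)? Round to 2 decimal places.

12520.68 kJ m⁻²

Pathway 1: 3198000 × 0.13 × 0.17 × 0.17 = 12014.886 kJ m⁻²
Pathway 2: 4508000 × 0.12 × 0.17 × 0.11 × 0.05 = 505.7976 kJ m⁻²
Total at Golden eagle: 12014.886 + 505.7976 = 12520.6836 kJ m⁻²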